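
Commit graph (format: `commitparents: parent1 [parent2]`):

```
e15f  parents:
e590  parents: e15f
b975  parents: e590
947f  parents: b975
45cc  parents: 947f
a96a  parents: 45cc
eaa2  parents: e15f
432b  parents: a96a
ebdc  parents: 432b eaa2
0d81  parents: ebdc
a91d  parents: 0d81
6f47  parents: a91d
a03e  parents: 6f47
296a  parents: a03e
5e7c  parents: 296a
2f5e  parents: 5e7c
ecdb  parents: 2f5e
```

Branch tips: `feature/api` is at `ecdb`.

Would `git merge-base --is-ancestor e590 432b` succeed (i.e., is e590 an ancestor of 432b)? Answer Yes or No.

Ancestors of 432b (commits reachable by following parents): {432b, 45cc, 947f, a96a, b975, e15f, e590}.
e590 is in that set, so it is an ancestor of 432b.

Yes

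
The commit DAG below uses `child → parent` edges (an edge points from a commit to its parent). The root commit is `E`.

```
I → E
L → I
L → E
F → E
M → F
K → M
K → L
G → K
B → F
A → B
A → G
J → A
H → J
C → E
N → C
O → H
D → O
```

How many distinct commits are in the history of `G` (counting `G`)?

7

Walking parent pointers from G: reachable set = {E, F, G, I, K, L, M}.
That is 7 commits.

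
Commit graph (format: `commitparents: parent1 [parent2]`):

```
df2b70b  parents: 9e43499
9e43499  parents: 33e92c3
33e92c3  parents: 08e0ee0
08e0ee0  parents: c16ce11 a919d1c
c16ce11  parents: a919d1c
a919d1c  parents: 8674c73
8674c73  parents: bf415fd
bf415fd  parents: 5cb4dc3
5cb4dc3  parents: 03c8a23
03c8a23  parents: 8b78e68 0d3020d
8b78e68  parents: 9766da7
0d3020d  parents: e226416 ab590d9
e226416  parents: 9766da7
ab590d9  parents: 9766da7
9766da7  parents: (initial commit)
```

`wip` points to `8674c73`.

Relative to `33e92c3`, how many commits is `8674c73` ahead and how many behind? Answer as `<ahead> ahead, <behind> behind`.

0 ahead, 4 behind

Reachable from 8674c73: {03c8a23, 0d3020d, 5cb4dc3, 8674c73, 8b78e68, 9766da7, ab590d9, bf415fd, e226416}.
Reachable from 33e92c3: {03c8a23, 08e0ee0, 0d3020d, 33e92c3, 5cb4dc3, 8674c73, 8b78e68, 9766da7, a919d1c, ab590d9, bf415fd, c16ce11, e226416}.
Only in 8674c73's history (ahead): {} — 0.
Only in 33e92c3's history (behind): {08e0ee0, 33e92c3, a919d1c, c16ce11} — 4.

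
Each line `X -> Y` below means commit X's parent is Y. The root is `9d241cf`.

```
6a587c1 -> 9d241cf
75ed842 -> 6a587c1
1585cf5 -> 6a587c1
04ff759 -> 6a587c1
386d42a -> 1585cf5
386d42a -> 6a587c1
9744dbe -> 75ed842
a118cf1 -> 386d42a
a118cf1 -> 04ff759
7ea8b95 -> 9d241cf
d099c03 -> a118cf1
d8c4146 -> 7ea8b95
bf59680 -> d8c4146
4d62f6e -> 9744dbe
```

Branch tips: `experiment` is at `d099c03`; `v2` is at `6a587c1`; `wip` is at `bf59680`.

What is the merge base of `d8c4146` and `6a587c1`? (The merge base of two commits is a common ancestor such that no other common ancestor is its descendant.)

Ancestors of d8c4146: {7ea8b95, 9d241cf, d8c4146}.
Ancestors of 6a587c1: {6a587c1, 9d241cf}.
Common ancestors: {9d241cf}.
The only common ancestor is 9d241cf, so it is the merge base.

9d241cf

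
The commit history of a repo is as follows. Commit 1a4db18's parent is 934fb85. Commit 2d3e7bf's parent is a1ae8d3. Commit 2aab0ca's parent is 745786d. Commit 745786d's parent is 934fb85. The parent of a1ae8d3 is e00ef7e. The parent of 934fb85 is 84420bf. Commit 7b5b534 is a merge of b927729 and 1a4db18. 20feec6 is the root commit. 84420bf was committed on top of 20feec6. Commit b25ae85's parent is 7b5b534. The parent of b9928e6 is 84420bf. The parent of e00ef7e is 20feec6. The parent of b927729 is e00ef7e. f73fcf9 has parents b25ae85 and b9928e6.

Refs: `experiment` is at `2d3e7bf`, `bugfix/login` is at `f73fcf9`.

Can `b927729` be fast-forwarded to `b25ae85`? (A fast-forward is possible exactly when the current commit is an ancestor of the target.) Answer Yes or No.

A fast-forward from b927729 to b25ae85 is possible iff b927729 is an ancestor of b25ae85.
Ancestors of b25ae85: {1a4db18, 20feec6, 7b5b534, 84420bf, 934fb85, b25ae85, b927729, e00ef7e}.
b927729 is among them, so fast-forward is possible.

Yes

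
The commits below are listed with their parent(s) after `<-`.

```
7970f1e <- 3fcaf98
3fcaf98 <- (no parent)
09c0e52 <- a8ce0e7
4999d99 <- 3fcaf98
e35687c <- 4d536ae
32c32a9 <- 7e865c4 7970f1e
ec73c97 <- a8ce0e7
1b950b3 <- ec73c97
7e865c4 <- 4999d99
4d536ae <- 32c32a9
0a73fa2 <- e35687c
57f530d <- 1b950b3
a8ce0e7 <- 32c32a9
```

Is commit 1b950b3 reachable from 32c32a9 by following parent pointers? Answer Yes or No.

No

Ancestors of 32c32a9: {32c32a9, 3fcaf98, 4999d99, 7970f1e, 7e865c4}.
1b950b3 is not in that set, so it is not an ancestor of 32c32a9.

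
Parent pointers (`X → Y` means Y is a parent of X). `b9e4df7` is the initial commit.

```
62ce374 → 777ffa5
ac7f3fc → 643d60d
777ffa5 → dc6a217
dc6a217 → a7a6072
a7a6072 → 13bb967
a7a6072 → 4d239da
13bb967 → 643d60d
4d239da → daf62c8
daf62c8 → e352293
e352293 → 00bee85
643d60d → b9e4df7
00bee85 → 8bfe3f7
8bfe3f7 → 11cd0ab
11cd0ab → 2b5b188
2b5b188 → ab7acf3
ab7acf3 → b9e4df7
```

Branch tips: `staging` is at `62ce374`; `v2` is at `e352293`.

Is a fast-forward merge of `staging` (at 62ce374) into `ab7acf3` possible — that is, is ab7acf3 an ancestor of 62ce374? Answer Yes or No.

A fast-forward from ab7acf3 to 62ce374 is possible iff ab7acf3 is an ancestor of 62ce374.
Ancestors of 62ce374: {00bee85, 11cd0ab, 13bb967, 2b5b188, 4d239da, 62ce374, 643d60d, 777ffa5, 8bfe3f7, a7a6072, ab7acf3, b9e4df7, daf62c8, dc6a217, e352293}.
ab7acf3 is among them, so fast-forward is possible.

Yes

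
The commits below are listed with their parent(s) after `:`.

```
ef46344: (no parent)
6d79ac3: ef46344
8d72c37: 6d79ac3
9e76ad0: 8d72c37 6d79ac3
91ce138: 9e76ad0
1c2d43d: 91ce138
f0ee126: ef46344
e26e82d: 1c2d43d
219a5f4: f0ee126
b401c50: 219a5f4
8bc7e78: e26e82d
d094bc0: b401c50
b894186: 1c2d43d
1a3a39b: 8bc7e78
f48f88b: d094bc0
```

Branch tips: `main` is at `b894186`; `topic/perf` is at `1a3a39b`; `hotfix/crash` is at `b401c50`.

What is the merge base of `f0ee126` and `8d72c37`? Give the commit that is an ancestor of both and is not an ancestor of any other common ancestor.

Ancestors of f0ee126: {ef46344, f0ee126}.
Ancestors of 8d72c37: {6d79ac3, 8d72c37, ef46344}.
Common ancestors: {ef46344}.
The only common ancestor is ef46344, so it is the merge base.

ef46344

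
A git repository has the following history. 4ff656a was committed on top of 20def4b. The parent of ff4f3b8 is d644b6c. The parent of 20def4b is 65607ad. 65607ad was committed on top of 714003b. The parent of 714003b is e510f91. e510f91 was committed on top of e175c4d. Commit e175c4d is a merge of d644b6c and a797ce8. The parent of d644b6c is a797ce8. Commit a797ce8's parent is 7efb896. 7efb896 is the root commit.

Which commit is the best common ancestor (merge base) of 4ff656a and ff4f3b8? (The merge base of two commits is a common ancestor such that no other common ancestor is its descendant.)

Ancestors of 4ff656a: {20def4b, 4ff656a, 65607ad, 714003b, 7efb896, a797ce8, d644b6c, e175c4d, e510f91}.
Ancestors of ff4f3b8: {7efb896, a797ce8, d644b6c, ff4f3b8}.
Common ancestors: {7efb896, a797ce8, d644b6c}.
Among these, d644b6c is not an ancestor of any other common ancestor — it is the merge base.

d644b6c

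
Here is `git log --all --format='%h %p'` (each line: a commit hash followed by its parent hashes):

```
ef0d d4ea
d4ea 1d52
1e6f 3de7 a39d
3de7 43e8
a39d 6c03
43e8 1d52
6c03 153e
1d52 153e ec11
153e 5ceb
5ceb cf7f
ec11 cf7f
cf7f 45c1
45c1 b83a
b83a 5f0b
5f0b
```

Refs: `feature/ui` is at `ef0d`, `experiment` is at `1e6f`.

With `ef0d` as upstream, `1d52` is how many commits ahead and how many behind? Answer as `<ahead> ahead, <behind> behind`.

0 ahead, 2 behind

Reachable from 1d52: {153e, 1d52, 45c1, 5ceb, 5f0b, b83a, cf7f, ec11}.
Reachable from ef0d: {153e, 1d52, 45c1, 5ceb, 5f0b, b83a, cf7f, d4ea, ec11, ef0d}.
Only in 1d52's history (ahead): {} — 0.
Only in ef0d's history (behind): {d4ea, ef0d} — 2.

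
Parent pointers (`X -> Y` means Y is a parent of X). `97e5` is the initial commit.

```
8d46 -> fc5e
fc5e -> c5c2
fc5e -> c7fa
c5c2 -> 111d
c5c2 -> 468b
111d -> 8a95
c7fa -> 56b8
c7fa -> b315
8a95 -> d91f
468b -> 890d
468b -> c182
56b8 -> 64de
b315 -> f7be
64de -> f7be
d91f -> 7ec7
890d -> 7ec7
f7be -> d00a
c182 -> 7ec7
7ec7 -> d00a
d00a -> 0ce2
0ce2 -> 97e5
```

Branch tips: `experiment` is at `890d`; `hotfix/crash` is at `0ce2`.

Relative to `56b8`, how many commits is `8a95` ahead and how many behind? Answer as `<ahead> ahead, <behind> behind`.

3 ahead, 3 behind

Reachable from 8a95: {0ce2, 7ec7, 8a95, 97e5, d00a, d91f}.
Reachable from 56b8: {0ce2, 56b8, 64de, 97e5, d00a, f7be}.
Only in 8a95's history (ahead): {7ec7, 8a95, d91f} — 3.
Only in 56b8's history (behind): {56b8, 64de, f7be} — 3.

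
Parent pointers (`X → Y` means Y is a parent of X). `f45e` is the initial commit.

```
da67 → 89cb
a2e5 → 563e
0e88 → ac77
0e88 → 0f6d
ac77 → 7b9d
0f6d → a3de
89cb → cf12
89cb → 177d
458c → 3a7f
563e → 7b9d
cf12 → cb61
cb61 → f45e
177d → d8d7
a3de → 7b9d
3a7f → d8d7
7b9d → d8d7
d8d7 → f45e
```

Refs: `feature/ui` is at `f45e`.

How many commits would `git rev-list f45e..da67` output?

6

Reachable from da67: {177d, 89cb, cb61, cf12, d8d7, da67, f45e}.
Reachable from f45e: {f45e}.
In da67's history but not f45e's: {177d, 89cb, cb61, cf12, d8d7, da67} — 6 commits.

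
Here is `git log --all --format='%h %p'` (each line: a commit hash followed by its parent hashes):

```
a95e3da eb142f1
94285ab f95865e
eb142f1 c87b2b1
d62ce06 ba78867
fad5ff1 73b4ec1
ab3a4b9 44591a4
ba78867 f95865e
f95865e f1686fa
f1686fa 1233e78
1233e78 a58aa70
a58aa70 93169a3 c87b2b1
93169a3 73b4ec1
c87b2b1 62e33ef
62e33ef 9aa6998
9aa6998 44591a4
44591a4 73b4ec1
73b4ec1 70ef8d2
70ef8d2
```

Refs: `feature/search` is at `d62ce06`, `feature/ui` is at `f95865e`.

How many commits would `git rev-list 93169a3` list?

Walking parent pointers from 93169a3: reachable set = {70ef8d2, 73b4ec1, 93169a3}.
That is 3 commits.

3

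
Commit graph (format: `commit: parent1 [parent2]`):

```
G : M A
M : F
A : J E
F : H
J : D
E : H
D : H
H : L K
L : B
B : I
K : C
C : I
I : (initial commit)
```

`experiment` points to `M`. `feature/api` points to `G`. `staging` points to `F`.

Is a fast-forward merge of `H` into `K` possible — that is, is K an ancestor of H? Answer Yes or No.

Yes

A fast-forward from K to H is possible iff K is an ancestor of H.
Ancestors of H: {B, C, H, I, K, L}.
K is among them, so fast-forward is possible.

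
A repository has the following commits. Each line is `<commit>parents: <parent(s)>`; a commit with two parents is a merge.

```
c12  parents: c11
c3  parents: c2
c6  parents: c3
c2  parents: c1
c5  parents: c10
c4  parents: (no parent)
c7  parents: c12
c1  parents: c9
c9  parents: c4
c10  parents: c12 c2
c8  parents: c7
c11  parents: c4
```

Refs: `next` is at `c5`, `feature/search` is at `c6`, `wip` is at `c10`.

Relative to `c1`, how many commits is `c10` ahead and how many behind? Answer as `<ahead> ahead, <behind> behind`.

Reachable from c10: {c1, c10, c11, c12, c2, c4, c9}.
Reachable from c1: {c1, c4, c9}.
Only in c10's history (ahead): {c10, c11, c12, c2} — 4.
Only in c1's history (behind): {} — 0.

4 ahead, 0 behind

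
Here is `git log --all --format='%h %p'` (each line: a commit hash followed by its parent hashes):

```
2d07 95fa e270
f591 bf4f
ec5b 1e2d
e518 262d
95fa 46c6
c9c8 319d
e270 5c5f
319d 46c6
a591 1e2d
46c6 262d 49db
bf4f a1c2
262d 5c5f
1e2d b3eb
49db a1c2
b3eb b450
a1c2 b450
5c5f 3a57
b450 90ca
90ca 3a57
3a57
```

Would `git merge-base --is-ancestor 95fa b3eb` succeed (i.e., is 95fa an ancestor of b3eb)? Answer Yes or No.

Ancestors of b3eb: {3a57, 90ca, b3eb, b450}.
95fa is not in that set, so it is not an ancestor of b3eb.

No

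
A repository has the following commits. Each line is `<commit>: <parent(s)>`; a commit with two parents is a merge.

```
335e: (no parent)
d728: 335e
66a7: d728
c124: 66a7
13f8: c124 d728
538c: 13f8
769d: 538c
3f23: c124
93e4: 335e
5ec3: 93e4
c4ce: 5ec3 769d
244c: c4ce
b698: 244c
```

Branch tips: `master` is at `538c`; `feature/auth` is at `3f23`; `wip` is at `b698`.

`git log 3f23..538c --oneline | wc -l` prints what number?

Reachable from 538c: {13f8, 335e, 538c, 66a7, c124, d728}.
Reachable from 3f23: {335e, 3f23, 66a7, c124, d728}.
In 538c's history but not 3f23's: {13f8, 538c} — 2 commits.

2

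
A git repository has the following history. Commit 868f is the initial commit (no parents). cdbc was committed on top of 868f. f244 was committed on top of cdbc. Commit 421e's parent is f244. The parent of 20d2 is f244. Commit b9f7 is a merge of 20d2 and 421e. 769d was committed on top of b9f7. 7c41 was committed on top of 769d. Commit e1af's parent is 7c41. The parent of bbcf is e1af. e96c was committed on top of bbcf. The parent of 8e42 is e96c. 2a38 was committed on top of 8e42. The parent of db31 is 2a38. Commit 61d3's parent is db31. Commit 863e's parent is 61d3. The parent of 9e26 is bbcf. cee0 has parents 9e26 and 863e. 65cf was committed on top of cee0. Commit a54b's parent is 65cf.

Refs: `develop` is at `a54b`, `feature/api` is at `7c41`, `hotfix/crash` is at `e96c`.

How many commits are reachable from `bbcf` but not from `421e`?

6

Reachable from bbcf: {20d2, 421e, 769d, 7c41, 868f, b9f7, bbcf, cdbc, e1af, f244}.
Reachable from 421e: {421e, 868f, cdbc, f244}.
In bbcf's history but not 421e's: {20d2, 769d, 7c41, b9f7, bbcf, e1af} — 6 commits.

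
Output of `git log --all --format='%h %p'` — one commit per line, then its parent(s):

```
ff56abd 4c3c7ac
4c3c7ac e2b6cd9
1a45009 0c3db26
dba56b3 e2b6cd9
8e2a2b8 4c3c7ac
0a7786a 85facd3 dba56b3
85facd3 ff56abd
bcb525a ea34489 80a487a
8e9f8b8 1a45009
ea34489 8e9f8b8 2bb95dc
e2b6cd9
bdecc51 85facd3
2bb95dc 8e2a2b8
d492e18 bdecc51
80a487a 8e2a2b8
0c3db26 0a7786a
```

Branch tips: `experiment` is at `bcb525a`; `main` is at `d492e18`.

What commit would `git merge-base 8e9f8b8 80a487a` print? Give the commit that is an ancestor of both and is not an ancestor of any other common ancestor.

Ancestors of 8e9f8b8: {0a7786a, 0c3db26, 1a45009, 4c3c7ac, 85facd3, 8e9f8b8, dba56b3, e2b6cd9, ff56abd}.
Ancestors of 80a487a: {4c3c7ac, 80a487a, 8e2a2b8, e2b6cd9}.
Common ancestors: {4c3c7ac, e2b6cd9}.
Among these, 4c3c7ac is not an ancestor of any other common ancestor — it is the merge base.

4c3c7ac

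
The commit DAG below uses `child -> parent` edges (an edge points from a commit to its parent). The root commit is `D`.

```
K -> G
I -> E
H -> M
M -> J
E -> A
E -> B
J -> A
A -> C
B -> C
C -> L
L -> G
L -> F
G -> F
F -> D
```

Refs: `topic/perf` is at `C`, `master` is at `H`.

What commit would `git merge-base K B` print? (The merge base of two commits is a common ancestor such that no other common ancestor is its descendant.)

Ancestors of K: {D, F, G, K}.
Ancestors of B: {B, C, D, F, G, L}.
Common ancestors: {D, F, G}.
Among these, G is not an ancestor of any other common ancestor — it is the merge base.

G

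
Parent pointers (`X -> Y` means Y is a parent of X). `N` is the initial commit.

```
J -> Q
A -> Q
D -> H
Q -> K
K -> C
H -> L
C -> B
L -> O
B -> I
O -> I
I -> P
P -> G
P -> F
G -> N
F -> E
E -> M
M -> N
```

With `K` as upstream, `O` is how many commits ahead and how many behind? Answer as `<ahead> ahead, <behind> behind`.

Reachable from O: {E, F, G, I, M, N, O, P}.
Reachable from K: {B, C, E, F, G, I, K, M, N, P}.
Only in O's history (ahead): {O} — 1.
Only in K's history (behind): {B, C, K} — 3.

1 ahead, 3 behind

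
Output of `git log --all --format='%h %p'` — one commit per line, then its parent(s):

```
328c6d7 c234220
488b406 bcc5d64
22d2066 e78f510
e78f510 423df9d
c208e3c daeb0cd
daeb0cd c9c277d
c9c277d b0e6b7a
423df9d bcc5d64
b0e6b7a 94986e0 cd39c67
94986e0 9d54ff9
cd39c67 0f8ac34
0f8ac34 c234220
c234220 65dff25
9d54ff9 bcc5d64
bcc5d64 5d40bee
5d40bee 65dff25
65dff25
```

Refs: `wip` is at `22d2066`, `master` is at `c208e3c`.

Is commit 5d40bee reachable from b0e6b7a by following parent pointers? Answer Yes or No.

Ancestors of b0e6b7a (commits reachable by following parents): {0f8ac34, 5d40bee, 65dff25, 94986e0, 9d54ff9, b0e6b7a, bcc5d64, c234220, cd39c67}.
5d40bee is in that set, so it is an ancestor of b0e6b7a.

Yes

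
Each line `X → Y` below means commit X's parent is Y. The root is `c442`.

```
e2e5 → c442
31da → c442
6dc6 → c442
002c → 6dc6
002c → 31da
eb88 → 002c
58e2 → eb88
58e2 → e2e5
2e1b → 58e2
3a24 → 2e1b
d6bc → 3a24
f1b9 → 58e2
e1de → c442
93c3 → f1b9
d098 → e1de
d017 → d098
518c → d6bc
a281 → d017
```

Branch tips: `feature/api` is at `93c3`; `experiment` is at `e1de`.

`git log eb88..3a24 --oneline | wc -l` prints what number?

Reachable from 3a24: {002c, 2e1b, 31da, 3a24, 58e2, 6dc6, c442, e2e5, eb88}.
Reachable from eb88: {002c, 31da, 6dc6, c442, eb88}.
In 3a24's history but not eb88's: {2e1b, 3a24, 58e2, e2e5} — 4 commits.

4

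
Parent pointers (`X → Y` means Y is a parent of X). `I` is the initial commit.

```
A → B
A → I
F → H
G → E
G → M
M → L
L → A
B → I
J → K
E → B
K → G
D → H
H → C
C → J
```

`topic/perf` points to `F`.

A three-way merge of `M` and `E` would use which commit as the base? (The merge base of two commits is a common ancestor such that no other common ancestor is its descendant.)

B

Ancestors of M: {A, B, I, L, M}.
Ancestors of E: {B, E, I}.
Common ancestors: {B, I}.
Among these, B is not an ancestor of any other common ancestor — it is the merge base.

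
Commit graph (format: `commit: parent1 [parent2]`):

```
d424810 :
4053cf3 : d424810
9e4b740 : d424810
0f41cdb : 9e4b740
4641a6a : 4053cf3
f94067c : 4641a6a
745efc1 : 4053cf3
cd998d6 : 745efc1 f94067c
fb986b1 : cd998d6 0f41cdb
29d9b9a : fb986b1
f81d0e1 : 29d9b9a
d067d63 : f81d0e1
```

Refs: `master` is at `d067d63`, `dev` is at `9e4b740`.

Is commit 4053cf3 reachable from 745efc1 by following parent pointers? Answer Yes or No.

Yes

Ancestors of 745efc1 (commits reachable by following parents): {4053cf3, 745efc1, d424810}.
4053cf3 is in that set, so it is an ancestor of 745efc1.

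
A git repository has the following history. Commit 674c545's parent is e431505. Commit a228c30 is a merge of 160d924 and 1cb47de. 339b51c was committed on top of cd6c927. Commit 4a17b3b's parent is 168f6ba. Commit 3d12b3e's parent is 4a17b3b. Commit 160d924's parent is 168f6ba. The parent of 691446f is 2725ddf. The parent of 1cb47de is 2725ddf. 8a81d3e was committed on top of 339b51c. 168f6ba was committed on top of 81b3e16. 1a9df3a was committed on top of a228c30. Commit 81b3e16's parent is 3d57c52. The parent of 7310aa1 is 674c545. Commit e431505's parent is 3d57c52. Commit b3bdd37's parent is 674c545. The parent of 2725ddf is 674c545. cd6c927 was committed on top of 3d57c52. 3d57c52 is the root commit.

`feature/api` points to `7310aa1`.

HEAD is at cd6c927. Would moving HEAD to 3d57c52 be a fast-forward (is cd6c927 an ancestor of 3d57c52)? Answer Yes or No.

No

A fast-forward from cd6c927 to 3d57c52 is possible iff cd6c927 is an ancestor of 3d57c52.
Ancestors of 3d57c52: {3d57c52}.
cd6c927 is not among them, so fast-forward is not possible.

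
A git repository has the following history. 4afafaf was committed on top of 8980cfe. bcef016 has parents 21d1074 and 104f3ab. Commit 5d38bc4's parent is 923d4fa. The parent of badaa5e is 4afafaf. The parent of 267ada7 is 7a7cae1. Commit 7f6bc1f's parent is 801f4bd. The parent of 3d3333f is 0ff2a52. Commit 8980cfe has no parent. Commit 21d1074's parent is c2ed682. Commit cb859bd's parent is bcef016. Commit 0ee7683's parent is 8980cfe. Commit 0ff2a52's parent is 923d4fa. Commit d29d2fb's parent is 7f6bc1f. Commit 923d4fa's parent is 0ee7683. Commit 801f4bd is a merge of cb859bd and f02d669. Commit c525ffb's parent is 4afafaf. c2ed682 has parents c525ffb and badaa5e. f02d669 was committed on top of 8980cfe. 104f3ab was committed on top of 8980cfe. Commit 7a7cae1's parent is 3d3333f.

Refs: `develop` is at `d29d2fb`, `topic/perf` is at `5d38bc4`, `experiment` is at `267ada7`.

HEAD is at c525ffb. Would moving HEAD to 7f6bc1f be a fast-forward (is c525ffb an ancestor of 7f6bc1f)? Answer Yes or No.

Yes

A fast-forward from c525ffb to 7f6bc1f is possible iff c525ffb is an ancestor of 7f6bc1f.
Ancestors of 7f6bc1f: {104f3ab, 21d1074, 4afafaf, 7f6bc1f, 801f4bd, 8980cfe, badaa5e, bcef016, c2ed682, c525ffb, cb859bd, f02d669}.
c525ffb is among them, so fast-forward is possible.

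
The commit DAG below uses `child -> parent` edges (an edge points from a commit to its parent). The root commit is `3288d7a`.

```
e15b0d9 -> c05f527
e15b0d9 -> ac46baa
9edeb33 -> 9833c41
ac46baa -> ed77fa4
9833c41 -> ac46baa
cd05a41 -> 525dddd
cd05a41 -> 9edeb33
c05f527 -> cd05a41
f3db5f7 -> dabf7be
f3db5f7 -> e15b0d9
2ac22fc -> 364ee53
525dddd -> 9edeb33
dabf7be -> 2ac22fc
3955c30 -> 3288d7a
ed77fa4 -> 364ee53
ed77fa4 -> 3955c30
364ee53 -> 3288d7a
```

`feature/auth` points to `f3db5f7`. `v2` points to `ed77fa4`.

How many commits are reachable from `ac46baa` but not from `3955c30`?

Reachable from ac46baa: {3288d7a, 364ee53, 3955c30, ac46baa, ed77fa4}.
Reachable from 3955c30: {3288d7a, 3955c30}.
In ac46baa's history but not 3955c30's: {364ee53, ac46baa, ed77fa4} — 3 commits.

3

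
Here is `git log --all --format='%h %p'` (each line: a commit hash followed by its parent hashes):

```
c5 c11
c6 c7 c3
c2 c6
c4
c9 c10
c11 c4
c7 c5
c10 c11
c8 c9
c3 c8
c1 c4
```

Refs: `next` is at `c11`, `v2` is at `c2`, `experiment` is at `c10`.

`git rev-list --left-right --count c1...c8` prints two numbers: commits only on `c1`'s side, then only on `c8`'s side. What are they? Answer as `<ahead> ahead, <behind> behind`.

Reachable from c1: {c1, c4}.
Reachable from c8: {c10, c11, c4, c8, c9}.
Only in c1's history (ahead): {c1} — 1.
Only in c8's history (behind): {c10, c11, c8, c9} — 4.

1 ahead, 4 behind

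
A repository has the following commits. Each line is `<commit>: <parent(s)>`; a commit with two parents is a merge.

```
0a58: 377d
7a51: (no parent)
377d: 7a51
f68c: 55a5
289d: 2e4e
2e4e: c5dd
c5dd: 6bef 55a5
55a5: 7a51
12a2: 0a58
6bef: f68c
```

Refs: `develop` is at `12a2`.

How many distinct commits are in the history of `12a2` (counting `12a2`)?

4

Walking parent pointers from 12a2: reachable set = {0a58, 12a2, 377d, 7a51}.
That is 4 commits.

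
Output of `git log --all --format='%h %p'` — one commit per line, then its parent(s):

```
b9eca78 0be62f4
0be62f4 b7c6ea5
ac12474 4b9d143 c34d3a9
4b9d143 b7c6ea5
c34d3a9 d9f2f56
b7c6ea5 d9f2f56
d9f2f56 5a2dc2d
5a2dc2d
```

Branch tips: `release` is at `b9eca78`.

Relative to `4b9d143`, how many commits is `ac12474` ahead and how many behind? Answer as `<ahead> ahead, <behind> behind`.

2 ahead, 0 behind

Reachable from ac12474: {4b9d143, 5a2dc2d, ac12474, b7c6ea5, c34d3a9, d9f2f56}.
Reachable from 4b9d143: {4b9d143, 5a2dc2d, b7c6ea5, d9f2f56}.
Only in ac12474's history (ahead): {ac12474, c34d3a9} — 2.
Only in 4b9d143's history (behind): {} — 0.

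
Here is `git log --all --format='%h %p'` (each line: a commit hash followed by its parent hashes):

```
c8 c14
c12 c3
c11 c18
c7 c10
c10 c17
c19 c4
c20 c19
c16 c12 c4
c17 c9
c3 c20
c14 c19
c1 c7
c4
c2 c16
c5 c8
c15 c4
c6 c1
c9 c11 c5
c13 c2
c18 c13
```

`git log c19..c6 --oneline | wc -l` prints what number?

Reachable from c6: {c1, c10, c11, c12, c13, c14, c16, c17, c18, c19, c2, c20, c3, c4, c5, c6, c7, c8, c9}.
Reachable from c19: {c19, c4}.
In c6's history but not c19's: {c1, c10, c11, c12, c13, c14, c16, c17, c18, c2, c20, c3, c5, c6, c7, c8, c9} — 17 commits.

17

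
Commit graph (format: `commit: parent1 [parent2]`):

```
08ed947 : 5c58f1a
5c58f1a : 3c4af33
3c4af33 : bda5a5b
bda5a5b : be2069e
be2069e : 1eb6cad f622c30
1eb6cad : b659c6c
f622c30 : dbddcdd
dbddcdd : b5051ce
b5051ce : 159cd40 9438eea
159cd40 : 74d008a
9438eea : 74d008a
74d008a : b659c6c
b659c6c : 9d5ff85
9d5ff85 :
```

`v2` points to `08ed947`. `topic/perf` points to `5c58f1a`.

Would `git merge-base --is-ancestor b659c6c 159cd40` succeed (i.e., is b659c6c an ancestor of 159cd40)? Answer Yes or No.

Yes

Ancestors of 159cd40 (commits reachable by following parents): {159cd40, 74d008a, 9d5ff85, b659c6c}.
b659c6c is in that set, so it is an ancestor of 159cd40.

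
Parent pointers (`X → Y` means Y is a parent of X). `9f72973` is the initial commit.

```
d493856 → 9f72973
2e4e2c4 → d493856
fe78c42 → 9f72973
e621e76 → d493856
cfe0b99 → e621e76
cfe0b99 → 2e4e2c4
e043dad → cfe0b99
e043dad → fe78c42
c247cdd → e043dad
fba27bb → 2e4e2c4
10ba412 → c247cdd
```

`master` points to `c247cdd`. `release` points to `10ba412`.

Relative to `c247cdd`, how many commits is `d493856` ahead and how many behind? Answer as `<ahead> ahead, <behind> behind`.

0 ahead, 6 behind

Reachable from d493856: {9f72973, d493856}.
Reachable from c247cdd: {2e4e2c4, 9f72973, c247cdd, cfe0b99, d493856, e043dad, e621e76, fe78c42}.
Only in d493856's history (ahead): {} — 0.
Only in c247cdd's history (behind): {2e4e2c4, c247cdd, cfe0b99, e043dad, e621e76, fe78c42} — 6.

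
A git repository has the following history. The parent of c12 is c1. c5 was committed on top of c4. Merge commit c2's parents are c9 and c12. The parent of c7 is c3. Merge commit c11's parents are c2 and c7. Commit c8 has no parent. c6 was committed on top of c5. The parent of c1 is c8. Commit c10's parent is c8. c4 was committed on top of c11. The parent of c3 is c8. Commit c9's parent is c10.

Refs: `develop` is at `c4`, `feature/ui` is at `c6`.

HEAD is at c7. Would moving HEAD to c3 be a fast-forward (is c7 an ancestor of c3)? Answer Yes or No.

No

A fast-forward from c7 to c3 is possible iff c7 is an ancestor of c3.
Ancestors of c3: {c3, c8}.
c7 is not among them, so fast-forward is not possible.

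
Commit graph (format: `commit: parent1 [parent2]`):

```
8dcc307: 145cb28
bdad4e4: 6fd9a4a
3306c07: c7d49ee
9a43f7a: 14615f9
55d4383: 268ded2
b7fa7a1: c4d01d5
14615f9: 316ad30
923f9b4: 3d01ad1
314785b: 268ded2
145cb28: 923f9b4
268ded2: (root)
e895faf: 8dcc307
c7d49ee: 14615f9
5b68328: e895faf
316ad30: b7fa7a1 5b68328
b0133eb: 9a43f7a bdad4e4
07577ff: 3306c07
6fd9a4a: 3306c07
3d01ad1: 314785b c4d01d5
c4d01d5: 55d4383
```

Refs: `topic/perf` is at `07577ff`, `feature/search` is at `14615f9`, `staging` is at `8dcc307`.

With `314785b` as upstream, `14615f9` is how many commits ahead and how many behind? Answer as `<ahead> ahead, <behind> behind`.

11 ahead, 0 behind

Reachable from 14615f9: {145cb28, 14615f9, 268ded2, 314785b, 316ad30, 3d01ad1, 55d4383, 5b68328, 8dcc307, 923f9b4, b7fa7a1, c4d01d5, e895faf}.
Reachable from 314785b: {268ded2, 314785b}.
Only in 14615f9's history (ahead): {145cb28, 14615f9, 316ad30, 3d01ad1, 55d4383, 5b68328, 8dcc307, 923f9b4, b7fa7a1, c4d01d5, e895faf} — 11.
Only in 314785b's history (behind): {} — 0.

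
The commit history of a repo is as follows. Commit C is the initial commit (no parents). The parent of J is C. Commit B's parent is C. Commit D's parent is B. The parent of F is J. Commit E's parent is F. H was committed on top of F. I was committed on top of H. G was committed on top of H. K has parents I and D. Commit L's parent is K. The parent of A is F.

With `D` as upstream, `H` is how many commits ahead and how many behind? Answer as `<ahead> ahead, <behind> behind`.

3 ahead, 2 behind

Reachable from H: {C, F, H, J}.
Reachable from D: {B, C, D}.
Only in H's history (ahead): {F, H, J} — 3.
Only in D's history (behind): {B, D} — 2.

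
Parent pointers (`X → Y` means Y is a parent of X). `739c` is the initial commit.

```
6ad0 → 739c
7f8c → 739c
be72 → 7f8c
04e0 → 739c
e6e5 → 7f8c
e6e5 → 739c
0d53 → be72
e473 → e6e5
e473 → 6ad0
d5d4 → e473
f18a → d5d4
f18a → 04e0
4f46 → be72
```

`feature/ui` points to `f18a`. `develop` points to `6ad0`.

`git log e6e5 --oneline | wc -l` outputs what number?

Walking parent pointers from e6e5: reachable set = {739c, 7f8c, e6e5}.
That is 3 commits.

3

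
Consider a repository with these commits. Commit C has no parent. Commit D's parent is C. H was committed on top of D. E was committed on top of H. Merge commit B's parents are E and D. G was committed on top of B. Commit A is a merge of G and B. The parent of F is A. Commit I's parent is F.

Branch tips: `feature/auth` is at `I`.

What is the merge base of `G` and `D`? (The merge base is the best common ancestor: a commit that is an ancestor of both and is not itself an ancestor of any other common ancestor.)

Ancestors of G: {B, C, D, E, G, H}.
Ancestors of D: {C, D}.
Common ancestors: {C, D}.
Among these, D is not an ancestor of any other common ancestor — it is the merge base.

D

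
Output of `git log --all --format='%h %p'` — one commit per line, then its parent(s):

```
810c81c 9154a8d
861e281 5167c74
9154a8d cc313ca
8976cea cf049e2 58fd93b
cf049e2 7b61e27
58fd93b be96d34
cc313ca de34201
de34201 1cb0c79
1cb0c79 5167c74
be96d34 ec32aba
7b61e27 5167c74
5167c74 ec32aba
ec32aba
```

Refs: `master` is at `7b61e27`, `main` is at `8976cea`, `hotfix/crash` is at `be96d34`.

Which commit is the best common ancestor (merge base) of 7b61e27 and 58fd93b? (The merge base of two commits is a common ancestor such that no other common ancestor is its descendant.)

Ancestors of 7b61e27: {5167c74, 7b61e27, ec32aba}.
Ancestors of 58fd93b: {58fd93b, be96d34, ec32aba}.
Common ancestors: {ec32aba}.
The only common ancestor is ec32aba, so it is the merge base.

ec32aba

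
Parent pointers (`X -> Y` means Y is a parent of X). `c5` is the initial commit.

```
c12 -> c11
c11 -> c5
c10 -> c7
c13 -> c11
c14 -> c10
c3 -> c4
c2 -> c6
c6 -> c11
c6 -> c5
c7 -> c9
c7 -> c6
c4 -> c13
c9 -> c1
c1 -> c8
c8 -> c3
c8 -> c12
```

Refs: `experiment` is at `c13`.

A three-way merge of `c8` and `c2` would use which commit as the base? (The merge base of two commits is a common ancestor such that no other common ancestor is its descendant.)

c11

Ancestors of c8: {c11, c12, c13, c3, c4, c5, c8}.
Ancestors of c2: {c11, c2, c5, c6}.
Common ancestors: {c11, c5}.
Among these, c11 is not an ancestor of any other common ancestor — it is the merge base.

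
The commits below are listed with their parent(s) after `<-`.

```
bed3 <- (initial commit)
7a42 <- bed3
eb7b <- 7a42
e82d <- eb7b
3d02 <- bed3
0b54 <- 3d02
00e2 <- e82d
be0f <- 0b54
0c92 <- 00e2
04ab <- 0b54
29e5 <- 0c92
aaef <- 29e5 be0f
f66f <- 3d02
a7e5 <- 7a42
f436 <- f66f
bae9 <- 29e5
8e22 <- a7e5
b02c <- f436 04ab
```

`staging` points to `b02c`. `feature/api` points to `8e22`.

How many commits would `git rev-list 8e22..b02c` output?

6

Reachable from b02c: {04ab, 0b54, 3d02, b02c, bed3, f436, f66f}.
Reachable from 8e22: {7a42, 8e22, a7e5, bed3}.
In b02c's history but not 8e22's: {04ab, 0b54, 3d02, b02c, f436, f66f} — 6 commits.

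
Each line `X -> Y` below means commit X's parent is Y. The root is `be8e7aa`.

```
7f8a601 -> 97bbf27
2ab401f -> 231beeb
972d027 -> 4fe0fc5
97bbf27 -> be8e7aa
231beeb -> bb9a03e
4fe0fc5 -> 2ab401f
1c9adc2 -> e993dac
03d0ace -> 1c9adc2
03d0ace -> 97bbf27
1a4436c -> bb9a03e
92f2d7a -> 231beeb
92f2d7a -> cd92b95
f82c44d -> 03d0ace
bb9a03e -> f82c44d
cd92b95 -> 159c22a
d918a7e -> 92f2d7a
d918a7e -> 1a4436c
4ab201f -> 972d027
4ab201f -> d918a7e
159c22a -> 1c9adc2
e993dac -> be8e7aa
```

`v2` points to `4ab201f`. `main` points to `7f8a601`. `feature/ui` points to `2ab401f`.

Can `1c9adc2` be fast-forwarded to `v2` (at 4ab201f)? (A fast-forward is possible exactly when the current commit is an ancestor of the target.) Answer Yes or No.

A fast-forward from 1c9adc2 to 4ab201f is possible iff 1c9adc2 is an ancestor of 4ab201f.
Ancestors of 4ab201f: {03d0ace, 159c22a, 1a4436c, 1c9adc2, 231beeb, 2ab401f, 4ab201f, 4fe0fc5, 92f2d7a, 972d027, 97bbf27, bb9a03e, be8e7aa, cd92b95, d918a7e, e993dac, f82c44d}.
1c9adc2 is among them, so fast-forward is possible.

Yes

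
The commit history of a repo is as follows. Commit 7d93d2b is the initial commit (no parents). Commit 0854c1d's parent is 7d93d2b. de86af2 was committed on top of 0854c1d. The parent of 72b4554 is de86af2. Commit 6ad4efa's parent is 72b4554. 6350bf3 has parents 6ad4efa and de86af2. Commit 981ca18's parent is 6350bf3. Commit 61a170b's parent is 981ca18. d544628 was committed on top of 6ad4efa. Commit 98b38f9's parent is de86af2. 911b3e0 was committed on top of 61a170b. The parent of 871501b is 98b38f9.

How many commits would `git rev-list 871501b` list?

Walking parent pointers from 871501b: reachable set = {0854c1d, 7d93d2b, 871501b, 98b38f9, de86af2}.
That is 5 commits.

5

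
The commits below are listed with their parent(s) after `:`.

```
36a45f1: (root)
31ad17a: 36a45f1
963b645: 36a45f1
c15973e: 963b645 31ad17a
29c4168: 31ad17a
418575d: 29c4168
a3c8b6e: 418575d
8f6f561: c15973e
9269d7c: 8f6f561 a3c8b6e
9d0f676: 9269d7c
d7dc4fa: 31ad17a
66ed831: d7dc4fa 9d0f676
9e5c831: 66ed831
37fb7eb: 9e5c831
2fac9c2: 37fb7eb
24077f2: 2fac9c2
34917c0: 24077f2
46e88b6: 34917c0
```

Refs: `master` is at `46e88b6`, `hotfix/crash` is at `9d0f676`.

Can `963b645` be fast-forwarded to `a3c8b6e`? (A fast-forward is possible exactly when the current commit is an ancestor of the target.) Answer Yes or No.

No

A fast-forward from 963b645 to a3c8b6e is possible iff 963b645 is an ancestor of a3c8b6e.
Ancestors of a3c8b6e: {29c4168, 31ad17a, 36a45f1, 418575d, a3c8b6e}.
963b645 is not among them, so fast-forward is not possible.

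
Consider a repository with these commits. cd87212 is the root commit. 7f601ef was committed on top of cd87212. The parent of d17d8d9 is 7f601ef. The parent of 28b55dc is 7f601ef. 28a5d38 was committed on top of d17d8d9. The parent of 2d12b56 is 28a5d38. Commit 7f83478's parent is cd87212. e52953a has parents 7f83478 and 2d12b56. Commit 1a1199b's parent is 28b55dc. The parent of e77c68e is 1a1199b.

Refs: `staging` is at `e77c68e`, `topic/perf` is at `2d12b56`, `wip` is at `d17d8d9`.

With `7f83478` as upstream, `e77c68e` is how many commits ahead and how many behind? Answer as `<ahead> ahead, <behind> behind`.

4 ahead, 1 behind

Reachable from e77c68e: {1a1199b, 28b55dc, 7f601ef, cd87212, e77c68e}.
Reachable from 7f83478: {7f83478, cd87212}.
Only in e77c68e's history (ahead): {1a1199b, 28b55dc, 7f601ef, e77c68e} — 4.
Only in 7f83478's history (behind): {7f83478} — 1.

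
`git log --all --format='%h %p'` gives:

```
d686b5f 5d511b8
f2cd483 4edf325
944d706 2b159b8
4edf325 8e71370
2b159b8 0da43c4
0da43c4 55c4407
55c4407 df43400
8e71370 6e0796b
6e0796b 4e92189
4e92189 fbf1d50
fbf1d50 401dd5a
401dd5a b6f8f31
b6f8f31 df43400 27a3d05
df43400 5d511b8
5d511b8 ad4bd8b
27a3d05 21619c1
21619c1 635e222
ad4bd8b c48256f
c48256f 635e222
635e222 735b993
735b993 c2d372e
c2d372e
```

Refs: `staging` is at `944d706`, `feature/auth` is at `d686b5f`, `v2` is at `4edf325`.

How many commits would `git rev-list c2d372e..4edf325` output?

Reachable from 4edf325: {21619c1, 27a3d05, 401dd5a, 4e92189, 4edf325, 5d511b8, 635e222, 6e0796b, 735b993, 8e71370, ad4bd8b, b6f8f31, c2d372e, c48256f, df43400, fbf1d50}.
Reachable from c2d372e: {c2d372e}.
In 4edf325's history but not c2d372e's: {21619c1, 27a3d05, 401dd5a, 4e92189, 4edf325, 5d511b8, 635e222, 6e0796b, 735b993, 8e71370, ad4bd8b, b6f8f31, c48256f, df43400, fbf1d50} — 15 commits.

15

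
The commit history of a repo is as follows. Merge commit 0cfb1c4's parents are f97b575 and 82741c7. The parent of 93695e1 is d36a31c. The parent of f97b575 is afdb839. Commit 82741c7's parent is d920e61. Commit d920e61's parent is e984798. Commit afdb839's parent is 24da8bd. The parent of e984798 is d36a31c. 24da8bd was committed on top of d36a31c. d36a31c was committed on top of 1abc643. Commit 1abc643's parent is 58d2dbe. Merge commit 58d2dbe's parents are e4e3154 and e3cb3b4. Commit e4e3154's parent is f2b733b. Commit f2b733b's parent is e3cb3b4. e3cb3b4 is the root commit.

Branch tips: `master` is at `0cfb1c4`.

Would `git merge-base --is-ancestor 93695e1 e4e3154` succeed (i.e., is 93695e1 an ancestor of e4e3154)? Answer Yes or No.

Ancestors of e4e3154: {e3cb3b4, e4e3154, f2b733b}.
93695e1 is not in that set, so it is not an ancestor of e4e3154.

No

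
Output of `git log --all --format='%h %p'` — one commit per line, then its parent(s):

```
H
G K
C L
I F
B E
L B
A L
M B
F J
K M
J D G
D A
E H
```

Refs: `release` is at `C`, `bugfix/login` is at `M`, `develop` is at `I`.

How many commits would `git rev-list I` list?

12

Walking parent pointers from I: reachable set = {A, B, D, E, F, G, H, I, J, K, L, M}.
That is 12 commits.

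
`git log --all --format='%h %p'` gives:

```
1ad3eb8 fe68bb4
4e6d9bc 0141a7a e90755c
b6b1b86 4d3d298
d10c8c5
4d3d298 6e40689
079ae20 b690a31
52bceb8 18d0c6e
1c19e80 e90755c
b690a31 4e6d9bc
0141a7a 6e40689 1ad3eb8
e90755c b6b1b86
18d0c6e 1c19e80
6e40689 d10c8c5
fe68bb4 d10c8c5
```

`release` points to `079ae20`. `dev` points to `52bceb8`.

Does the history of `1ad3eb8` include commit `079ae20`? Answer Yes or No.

No

Ancestors of 1ad3eb8: {1ad3eb8, d10c8c5, fe68bb4}.
079ae20 is not in that set, so it is not an ancestor of 1ad3eb8.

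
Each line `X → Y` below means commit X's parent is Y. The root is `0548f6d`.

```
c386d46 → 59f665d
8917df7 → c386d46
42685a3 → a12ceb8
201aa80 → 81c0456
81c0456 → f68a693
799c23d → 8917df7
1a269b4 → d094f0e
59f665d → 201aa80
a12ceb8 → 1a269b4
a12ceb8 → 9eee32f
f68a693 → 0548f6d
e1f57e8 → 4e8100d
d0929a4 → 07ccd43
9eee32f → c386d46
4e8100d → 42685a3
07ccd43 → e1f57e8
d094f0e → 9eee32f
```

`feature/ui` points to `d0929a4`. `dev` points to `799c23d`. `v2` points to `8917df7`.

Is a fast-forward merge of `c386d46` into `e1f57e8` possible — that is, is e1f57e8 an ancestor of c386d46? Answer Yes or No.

No

A fast-forward from e1f57e8 to c386d46 is possible iff e1f57e8 is an ancestor of c386d46.
Ancestors of c386d46: {0548f6d, 201aa80, 59f665d, 81c0456, c386d46, f68a693}.
e1f57e8 is not among them, so fast-forward is not possible.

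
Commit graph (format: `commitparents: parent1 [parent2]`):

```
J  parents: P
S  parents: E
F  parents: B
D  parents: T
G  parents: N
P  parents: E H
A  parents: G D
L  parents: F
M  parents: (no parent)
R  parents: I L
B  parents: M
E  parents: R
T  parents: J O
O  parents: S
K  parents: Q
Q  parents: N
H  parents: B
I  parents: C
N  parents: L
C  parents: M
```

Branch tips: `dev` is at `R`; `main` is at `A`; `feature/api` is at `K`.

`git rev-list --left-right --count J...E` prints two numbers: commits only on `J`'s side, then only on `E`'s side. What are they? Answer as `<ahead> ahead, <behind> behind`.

Reachable from J: {B, C, E, F, H, I, J, L, M, P, R}.
Reachable from E: {B, C, E, F, I, L, M, R}.
Only in J's history (ahead): {H, J, P} — 3.
Only in E's history (behind): {} — 0.

3 ahead, 0 behind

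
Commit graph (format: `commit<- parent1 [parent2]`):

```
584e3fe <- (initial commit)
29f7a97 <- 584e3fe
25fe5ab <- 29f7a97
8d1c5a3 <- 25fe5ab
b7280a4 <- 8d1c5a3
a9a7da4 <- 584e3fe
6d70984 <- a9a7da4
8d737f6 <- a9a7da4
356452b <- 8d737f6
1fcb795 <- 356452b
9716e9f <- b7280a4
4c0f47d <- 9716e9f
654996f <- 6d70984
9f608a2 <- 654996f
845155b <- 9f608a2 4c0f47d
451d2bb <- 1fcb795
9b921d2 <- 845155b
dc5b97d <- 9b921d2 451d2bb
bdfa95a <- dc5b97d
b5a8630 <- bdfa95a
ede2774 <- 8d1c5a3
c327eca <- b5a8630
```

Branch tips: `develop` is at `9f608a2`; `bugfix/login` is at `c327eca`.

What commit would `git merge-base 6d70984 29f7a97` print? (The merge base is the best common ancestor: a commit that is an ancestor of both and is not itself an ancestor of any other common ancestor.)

Ancestors of 6d70984: {584e3fe, 6d70984, a9a7da4}.
Ancestors of 29f7a97: {29f7a97, 584e3fe}.
Common ancestors: {584e3fe}.
The only common ancestor is 584e3fe, so it is the merge base.

584e3fe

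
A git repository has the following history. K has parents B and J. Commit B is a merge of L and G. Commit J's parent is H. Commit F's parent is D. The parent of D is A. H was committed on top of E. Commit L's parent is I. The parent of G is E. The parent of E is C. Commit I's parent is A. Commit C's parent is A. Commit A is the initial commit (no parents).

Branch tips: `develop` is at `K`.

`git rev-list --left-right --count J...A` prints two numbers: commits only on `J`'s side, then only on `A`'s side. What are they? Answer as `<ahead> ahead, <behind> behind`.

4 ahead, 0 behind

Reachable from J: {A, C, E, H, J}.
Reachable from A: {A}.
Only in J's history (ahead): {C, E, H, J} — 4.
Only in A's history (behind): {} — 0.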